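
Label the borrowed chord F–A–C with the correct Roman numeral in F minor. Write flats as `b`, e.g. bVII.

I

The root F is the diatonic 1st degree of F minor; the borrowing shows in the chord quality. F–A–C is a major chord — the form found in F major, not the diatonic i (Fm). Borrowed into F minor it is written I.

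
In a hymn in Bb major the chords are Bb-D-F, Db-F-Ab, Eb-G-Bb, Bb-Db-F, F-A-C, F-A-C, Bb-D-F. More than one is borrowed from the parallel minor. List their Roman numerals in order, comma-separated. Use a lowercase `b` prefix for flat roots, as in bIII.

In Bb major the diatonic chords are Bb, Cm, Dm, Eb, F, Gm, Adim. Bb–D–F = Bb, Eb–G–Bb = Eb and F–A–C = F all belong to that set. Db–F–Ab doesn't fit — on degree 3 Bb major would have Dm (iii). Db is the degree-3 chord of Bb minor, so it is the borrowed bIII. Bb–Db–F is not: scale degree 1 in Bb major carries Bb (I). In Bb minor the chord on that degree is Bbm, so here it functions as i, borrowed from the parallel minor.

bIII, i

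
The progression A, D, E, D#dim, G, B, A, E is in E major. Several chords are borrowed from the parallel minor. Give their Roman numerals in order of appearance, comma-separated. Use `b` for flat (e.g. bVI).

In E major the diatonic chords are E, F#m, G#m, A, B, C#m, D#dim. A, E, D#dim and B are all diatonic. D (D–F#–A) doesn't fit — on degree 7 E major would have D#dim (vii°). D is the degree-7 chord of E minor, so it is the borrowed bVII. But G (G–B–D) is foreign: the diatonic iii on degree 3 is G#m, whereas G comes from E minor. It is labeled bIII.

bVII, bIII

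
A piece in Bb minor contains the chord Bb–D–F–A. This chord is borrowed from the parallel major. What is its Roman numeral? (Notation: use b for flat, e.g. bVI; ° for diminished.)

Bb is scale degree 1 in Bb minor. Diatonically Bb minor has Bbm (i) on that degree; Bb–D–F–A is instead the major-seventh chord native to Bb major, so it takes the label Imaj7.

Imaj7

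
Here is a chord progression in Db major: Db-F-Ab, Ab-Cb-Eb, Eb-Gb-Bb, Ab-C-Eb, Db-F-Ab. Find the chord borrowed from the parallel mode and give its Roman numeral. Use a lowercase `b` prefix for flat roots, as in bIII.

v

In Db major the diatonic chords are Db, Ebm, Fm, Gb, Ab, Bbm, Cdim. Db–F–Ab = Db, Eb–Gb–Bb = Ebm and Ab–C–Eb = Ab are all diatonic. But Ab–Cb–Eb is foreign: the diatonic V on degree 5 is Ab, whereas Abm comes from Db minor. It is labeled v.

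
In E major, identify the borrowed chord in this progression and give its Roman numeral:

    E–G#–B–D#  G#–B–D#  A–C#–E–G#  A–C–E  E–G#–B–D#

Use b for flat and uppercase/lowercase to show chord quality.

E major has the diatonic set E, F#m, G#m, A, B, C#m, D#dim. E–G#–B–D# = Emaj7, G#–B–D# = G#m and A–C#–E–G# = Amaj7 are all diatonic. A–C–E doesn't fit — on degree 4 E major would have A (IV). Am is the degree-4 chord of E minor, so it is the borrowed iv.

iv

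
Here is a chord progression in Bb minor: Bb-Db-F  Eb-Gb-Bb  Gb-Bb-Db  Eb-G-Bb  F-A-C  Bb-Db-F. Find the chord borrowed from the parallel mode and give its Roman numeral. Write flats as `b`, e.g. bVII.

The diatonic triads in Bb minor (with V from harmonic minor) are Bbm, Cdim, Db, Ebm, F, Gb, Ab. Bb–Db–F = Bbm, Eb–Gb–Bb = Ebm, Gb–Bb–Db = Gb and F–A–C = F all belong to that set. Eb–G–Bb is not: scale degree 4 in Bb minor carries Ebm (iv). In Bb major the chord on that degree is Eb, so here it functions as IV, borrowed from the parallel major.

IV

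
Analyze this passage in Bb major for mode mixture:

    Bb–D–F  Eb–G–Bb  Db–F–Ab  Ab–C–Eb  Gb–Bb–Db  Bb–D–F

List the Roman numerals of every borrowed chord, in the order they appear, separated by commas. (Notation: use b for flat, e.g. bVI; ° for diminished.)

bIII, bVII, bVI

In Bb major the diatonic chords are Bb, Cm, Dm, Eb, F, Gm, Adim. Bb–D–F = Bb and Eb–G–Bb = Eb are both diatonic. Db–F–Ab doesn't fit — on degree 3 Bb major would have Dm (iii). Db is the degree-3 chord of Bb minor, so it is the borrowed bIII. But Ab–C–Eb is foreign: the diatonic vii° on degree 7 is Adim, whereas Ab comes from Bb minor. It is labeled bVII. Gb–Bb–Db is not: scale degree 6 in Bb major carries Gm (vi). In Bb minor the chord on that degree is Gb, so here it functions as bVI, borrowed from the parallel minor.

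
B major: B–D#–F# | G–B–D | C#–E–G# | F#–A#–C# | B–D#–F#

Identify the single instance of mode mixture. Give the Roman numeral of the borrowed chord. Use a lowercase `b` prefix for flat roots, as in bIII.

bVI

B major has the diatonic set B, C#m, D#m, E, F#, G#m, A#dim. B–D#–F# = B, C#–E–G# = C#m and F#–A#–C# = F# all belong to that set. G–B–D is not: scale degree 6 in B major carries G#m (vi). In B minor the chord on that degree is G, so here it functions as bVI, borrowed from the parallel minor.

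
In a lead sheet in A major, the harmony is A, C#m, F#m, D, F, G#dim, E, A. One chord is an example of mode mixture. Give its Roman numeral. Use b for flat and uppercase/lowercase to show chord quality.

bVI

The diatonic triads in A major are A, Bm, C#m, D, E, F#m, G#dim. A, C#m, F#m, D, G#dim and E all belong to that set. F (F–A–C) doesn't fit — on degree 6 A major would have F#m (vi). F is the degree-6 chord of A minor, so it is the borrowed bVI.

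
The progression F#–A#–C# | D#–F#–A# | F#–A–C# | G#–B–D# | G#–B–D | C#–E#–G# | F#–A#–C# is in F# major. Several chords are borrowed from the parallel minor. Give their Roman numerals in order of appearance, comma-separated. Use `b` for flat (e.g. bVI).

i, ii°

F# major has the diatonic set F#, G#m, A#m, B, C#, D#m, E#dim. Of the given chords, F#–A#–C# = F#, D#–F#–A# = D#m, G#–B–D# = G#m and C#–E#–G# = C# are diatonic. F#–A–C# doesn't fit — on degree 1 F# major would have F# (I). F#m is the degree-1 chord of F# minor, so it is the borrowed i. G#–B–D is not: scale degree 2 in F# major carries G#m (ii). In F# minor the chord on that degree is G#dim, so here it functions as ii°, borrowed from the parallel minor.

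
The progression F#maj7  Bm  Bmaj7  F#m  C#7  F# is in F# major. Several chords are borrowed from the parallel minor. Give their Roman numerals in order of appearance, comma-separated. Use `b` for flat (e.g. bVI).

In F# major the diatonic chords are F#, G#m, A#m, B, C#, D#m, E#dim. F#maj7, Bmaj7, C#7 and F# are all diatonic. Bm (B–D–F#) doesn't fit — on degree 4 F# major would have B (IV). Bm is the degree-4 chord of F# minor, so it is the borrowed iv. But F#m (F#–A–C#) is foreign: the diatonic I on degree 1 is F#, whereas F#m comes from F# minor. It is labeled i.

iv, i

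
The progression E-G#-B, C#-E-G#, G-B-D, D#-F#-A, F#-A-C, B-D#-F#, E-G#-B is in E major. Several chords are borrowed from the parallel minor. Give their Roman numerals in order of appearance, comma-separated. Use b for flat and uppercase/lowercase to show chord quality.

bIII, ii°

The diatonic triads in E major are E, F#m, G#m, A, B, C#m, D#dim. E–G#–B = E, C#–E–G# = C#m, D#–F#–A = D#dim and B–D#–F# = B all belong to that set. G–B–D is not: scale degree 3 in E major carries G#m (iii). In E minor the chord on that degree is G, so here it functions as bIII, borrowed from the parallel minor. But F#–A–C is foreign: the diatonic ii on degree 2 is F#m, whereas F#dim comes from E minor. It is labeled ii°.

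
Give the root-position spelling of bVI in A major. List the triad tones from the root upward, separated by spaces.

F A C

Scale degree 6 in A major is F#. bVI uses the lowered form, F, taken from A minor. Building the major chord from the parallel minor on F: F–A–C.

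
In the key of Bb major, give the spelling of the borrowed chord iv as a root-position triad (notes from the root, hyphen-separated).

Eb-Gb-Bb

The root, Eb, is scale degree 4 — the same note in Bb major and Bb minor; only the chord quality changes. Building the minor chord from the parallel minor on Eb: Eb–Gb–Bb.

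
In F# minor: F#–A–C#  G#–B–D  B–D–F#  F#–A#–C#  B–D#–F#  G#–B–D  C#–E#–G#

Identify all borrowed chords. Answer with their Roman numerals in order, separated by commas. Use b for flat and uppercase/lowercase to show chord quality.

The diatonic triads in F# minor (with V from harmonic minor) are F#m, G#dim, A, Bm, C#, D, E. F#–A–C# = F#m, G#–B–D = G#dim, B–D–F# = Bm and C#–E#–G# = C# all belong to that set. F#–A#–C# is not: scale degree 1 in F# minor carries F#m (i). In F# major the chord on that degree is F#, so here it functions as I, borrowed from the parallel major. But B–D#–F# is foreign: the diatonic iv on degree 4 is Bm, whereas B comes from F# major. It is labeled IV.

I, IV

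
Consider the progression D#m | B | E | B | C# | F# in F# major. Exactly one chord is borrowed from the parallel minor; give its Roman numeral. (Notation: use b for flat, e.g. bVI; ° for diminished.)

bVII

In F# major the diatonic chords are F#, G#m, A#m, B, C#, D#m, E#dim. D#m, B, C# and F# all belong to that set. E (E–G#–B) is not: scale degree 7 in F# major carries E#dim (vii°). In F# minor the chord on that degree is E, so here it functions as bVII, borrowed from the parallel minor.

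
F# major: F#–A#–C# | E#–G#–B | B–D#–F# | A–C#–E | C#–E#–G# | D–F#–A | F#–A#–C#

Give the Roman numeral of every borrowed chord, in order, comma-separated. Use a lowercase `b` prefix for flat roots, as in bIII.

In F# major the diatonic chords are F#, G#m, A#m, B, C#, D#m, E#dim. F#–A#–C# = F#, E#–G#–B = E#dim, B–D#–F# = B and C#–E#–G# = C# all belong to that set. A–C#–E doesn't fit — on degree 3 F# major would have A#m (iii). A is the degree-3 chord of F# minor, so it is the borrowed bIII. D–F#–A doesn't fit — on degree 6 F# major would have D#m (vi). D is the degree-6 chord of F# minor, so it is the borrowed bVI.

bIII, bVI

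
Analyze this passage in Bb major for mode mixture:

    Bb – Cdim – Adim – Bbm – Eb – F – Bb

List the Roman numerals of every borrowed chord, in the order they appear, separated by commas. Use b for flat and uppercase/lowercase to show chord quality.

Bb major has the diatonic set Bb, Cm, Dm, Eb, F, Gm, Adim. Bb, Adim, Eb and F are all diatonic. But Cdim (C–Eb–Gb) is foreign: the diatonic ii on degree 2 is Cm, whereas Cdim comes from Bb minor. It is labeled ii°. Bbm (Bb–Db–F) is not: scale degree 1 in Bb major carries Bb (I). In Bb minor the chord on that degree is Bbm, so here it functions as i, borrowed from the parallel minor.

ii°, i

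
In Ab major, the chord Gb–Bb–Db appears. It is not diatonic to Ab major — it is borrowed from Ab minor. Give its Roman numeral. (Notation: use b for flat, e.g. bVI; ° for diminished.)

bVII

In Ab major scale degree 7 is G; Gb is its lowered form, from Ab minor. Gb–Bb–Db is a major chord — the form found in Ab minor, not the diatonic vii° (Gdim). Borrowed into Ab major it is written bVII.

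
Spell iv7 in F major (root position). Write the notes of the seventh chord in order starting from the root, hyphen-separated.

iv7 is built on scale degree 4, which is Bb in both F major and its parallel. In F minor the chord on Bb is Bb–Db–F–Ab.

Bb-Db-F-Ab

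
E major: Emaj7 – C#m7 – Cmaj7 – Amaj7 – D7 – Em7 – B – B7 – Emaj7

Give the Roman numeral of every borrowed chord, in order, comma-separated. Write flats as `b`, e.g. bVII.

bVImaj7, bVII7, i7

E major has the diatonic set E, F#m, G#m, A, B, C#m, D#dim. Of the given chords, Emaj7, C#m7, Amaj7, B and B7 are diatonic. But Cmaj7 (C–E–G–B) is foreign: the diatonic vi on degree 6 is C#m, whereas Cmaj7 comes from E minor. It is labeled bVImaj7. D7 (D–F#–A–C) is not: scale degree 7 in E major carries D#dim (vii°). In E minor the chord on that degree is D7, so here it functions as bVII7, borrowed from the parallel minor. Em7 (E–G–B–D) doesn't fit — on degree 1 E major would have E (I). Em7 is the degree-1 chord of E minor, so it is the borrowed i7.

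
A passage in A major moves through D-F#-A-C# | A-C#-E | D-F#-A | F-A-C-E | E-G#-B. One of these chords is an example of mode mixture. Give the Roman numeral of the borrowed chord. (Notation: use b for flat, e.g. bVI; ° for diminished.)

bVImaj7

In A major the diatonic chords are A, Bm, C#m, D, E, F#m, G#dim. D–F#–A–C# = Dmaj7, A–C#–E = A, D–F#–A = D and E–G#–B = E are all diatonic. F–A–C–E is not: scale degree 6 in A major carries F#m (vi). In A minor the chord on that degree is Fmaj7, so here it functions as bVImaj7, borrowed from the parallel minor.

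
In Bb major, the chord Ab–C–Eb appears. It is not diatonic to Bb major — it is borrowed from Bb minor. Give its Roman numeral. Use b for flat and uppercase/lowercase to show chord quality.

bVII

In Bb major scale degree 7 is A; Ab is its lowered form, from Bb minor. The diatonic chord on degree 7 would be Adim (vii°), but Ab–C–Eb is the major chord from Bb minor. As a borrowed chord it is labeled bVII.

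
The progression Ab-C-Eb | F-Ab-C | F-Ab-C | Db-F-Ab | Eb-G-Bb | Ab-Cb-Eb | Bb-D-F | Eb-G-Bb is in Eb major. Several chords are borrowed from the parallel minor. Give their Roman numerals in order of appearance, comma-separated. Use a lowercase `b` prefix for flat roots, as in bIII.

Eb major has the diatonic set Eb, Fm, Gm, Ab, Bb, Cm, Ddim. Of the given chords, Ab–C–Eb = Ab, F–Ab–C = Fm, Eb–G–Bb = Eb and Bb–D–F = Bb are diatonic. Db–F–Ab is not: scale degree 7 in Eb major carries Ddim (vii°). In Eb minor the chord on that degree is Db, so here it functions as bVII, borrowed from the parallel minor. But Ab–Cb–Eb is foreign: the diatonic IV on degree 4 is Ab, whereas Abm comes from Eb minor. It is labeled iv.

bVII, iv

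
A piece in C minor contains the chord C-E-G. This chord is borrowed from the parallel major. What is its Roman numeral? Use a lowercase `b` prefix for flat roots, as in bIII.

The root C is the diatonic 1st degree of C minor; the borrowing shows in the chord quality. The diatonic chord on degree 1 would be Cm (i), but C–E–G is the major chord from C major. As a borrowed chord it is labeled I.

I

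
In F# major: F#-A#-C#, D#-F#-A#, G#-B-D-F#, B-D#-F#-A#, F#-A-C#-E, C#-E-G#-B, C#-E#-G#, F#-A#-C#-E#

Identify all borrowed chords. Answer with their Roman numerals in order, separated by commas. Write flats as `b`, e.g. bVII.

The diatonic triads in F# major are F#, G#m, A#m, B, C#, D#m, E#dim. F#–A#–C# = F#, D#–F#–A# = D#m, B–D#–F#–A# = Bmaj7, C#–E#–G# = C# and F#–A#–C#–E# = F#maj7 all belong to that set. G#–B–D–F# doesn't fit — on degree 2 F# major would have G#m (ii). G#m7b5 is the degree-2 chord of F# minor, so it is the borrowed iiø7. F#–A–C#–E is not: scale degree 1 in F# major carries F# (I). In F# minor the chord on that degree is F#m7, so here it functions as i7, borrowed from the parallel minor. C#–E–G#–B is not: scale degree 5 in F# major carries C# (V). In F# minor the chord on that degree is C#m7, so here it functions as v7, borrowed from the parallel minor.

iiø7, i7, v7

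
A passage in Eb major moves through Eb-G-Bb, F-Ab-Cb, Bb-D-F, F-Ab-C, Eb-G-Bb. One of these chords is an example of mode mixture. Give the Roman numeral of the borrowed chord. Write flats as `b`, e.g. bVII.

Eb major has the diatonic set Eb, Fm, Gm, Ab, Bb, Cm, Ddim. Eb–G–Bb = Eb, Bb–D–F = Bb and F–Ab–C = Fm all belong to that set. But F–Ab–Cb is foreign: the diatonic ii on degree 2 is Fm, whereas Fdim comes from Eb minor. It is labeled ii°.

ii°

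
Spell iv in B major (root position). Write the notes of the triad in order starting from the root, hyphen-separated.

E-G-B

iv is built on scale degree 4, which is E in both B major and its parallel. Stacking thirds in B minor on E gives E–G–B.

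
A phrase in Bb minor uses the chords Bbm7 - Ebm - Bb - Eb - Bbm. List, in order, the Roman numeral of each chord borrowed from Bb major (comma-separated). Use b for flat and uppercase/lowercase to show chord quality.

The diatonic triads in Bb minor (with V from harmonic minor) are Bbm, Cdim, Db, Ebm, F, Gb, Ab. Of the given chords, Bbm7, Ebm and Bbm are diatonic. Bb (Bb–D–F) is not: scale degree 1 in Bb minor carries Bbm (i). In Bb major the chord on that degree is Bb, so here it functions as I, borrowed from the parallel major. Eb (Eb–G–Bb) doesn't fit — on degree 4 Bb minor would have Ebm (iv). Eb is the degree-4 chord of Bb major, so it is the borrowed IV.

I, IV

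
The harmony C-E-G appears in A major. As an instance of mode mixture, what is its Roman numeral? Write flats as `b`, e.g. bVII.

In A major scale degree 3 is C#; C is its lowered form, from A minor. C–E–G is a major chord — the form found in A minor, not the diatonic iii (C#m). Borrowed into A major it is written bIII.

bIII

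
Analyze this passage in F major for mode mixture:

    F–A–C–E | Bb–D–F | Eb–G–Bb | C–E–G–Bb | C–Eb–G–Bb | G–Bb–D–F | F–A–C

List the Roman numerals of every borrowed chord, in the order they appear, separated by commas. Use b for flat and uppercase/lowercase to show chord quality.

In F major the diatonic chords are F, Gm, Am, Bb, C, Dm, Edim. Of the given chords, F–A–C–E = Fmaj7, Bb–D–F = Bb, C–E–G–Bb = C7, G–Bb–D–F = Gm7 and F–A–C = F are diatonic. But Eb–G–Bb is foreign: the diatonic vii° on degree 7 is Edim, whereas Eb comes from F minor. It is labeled bVII. C–Eb–G–Bb doesn't fit — on degree 5 F major would have C (V). Cm7 is the degree-5 chord of F minor, so it is the borrowed v7.

bVII, v7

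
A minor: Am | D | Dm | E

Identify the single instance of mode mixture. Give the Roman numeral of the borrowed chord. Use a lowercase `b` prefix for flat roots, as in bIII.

IV

In A minor (with V from harmonic minor) the diatonic chords are Am, Bdim, C, Dm, E, F, G. Am, Dm and E all belong to that set. D (D–F#–A) doesn't fit — on degree 4 A minor would have Dm (iv). D is the degree-4 chord of A major, so it is the borrowed IV.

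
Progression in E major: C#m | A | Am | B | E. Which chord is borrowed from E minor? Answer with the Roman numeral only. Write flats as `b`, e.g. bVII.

E major has the diatonic set E, F#m, G#m, A, B, C#m, D#dim. Of the given chords, C#m, A, B and E are diatonic. Am (A–C–E) is not: scale degree 4 in E major carries A (IV). In E minor the chord on that degree is Am, so here it functions as iv, borrowed from the parallel minor.

iv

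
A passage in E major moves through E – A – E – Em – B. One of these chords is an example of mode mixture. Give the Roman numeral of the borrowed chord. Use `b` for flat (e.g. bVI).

E major has the diatonic set E, F#m, G#m, A, B, C#m, D#dim. E, A and B are all diatonic. Em (E–G–B) doesn't fit — on degree 1 E major would have E (I). Em is the degree-1 chord of E minor, so it is the borrowed i.

i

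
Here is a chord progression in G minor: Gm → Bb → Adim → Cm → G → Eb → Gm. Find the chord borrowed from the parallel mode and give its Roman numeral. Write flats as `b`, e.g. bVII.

I

The diatonic triads in G minor (with V from harmonic minor) are Gm, Adim, Bb, Cm, D, Eb, F. Gm, Bb, Adim, Cm and Eb all belong to that set. G (G–B–D) doesn't fit — on degree 1 G minor would have Gm (i). G is the degree-1 chord of G major, so it is the borrowed I.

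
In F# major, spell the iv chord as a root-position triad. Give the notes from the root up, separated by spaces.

B D F#

iv is built on scale degree 4, which is B in both F# major and its parallel. Building the minor chord from the parallel minor on B: B–D–F#.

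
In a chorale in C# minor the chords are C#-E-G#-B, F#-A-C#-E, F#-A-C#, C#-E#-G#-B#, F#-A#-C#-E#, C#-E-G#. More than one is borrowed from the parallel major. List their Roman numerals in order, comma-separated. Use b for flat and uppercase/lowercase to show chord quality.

In C# minor (with V from harmonic minor) the diatonic chords are C#m, D#dim, E, F#m, G#, A, B. Of the given chords, C#–E–G#–B = C#m7, F#–A–C#–E = F#m7, F#–A–C# = F#m and C#–E–G# = C#m are diatonic. But C#–E#–G#–B# is foreign: the diatonic i on degree 1 is C#m, whereas C#maj7 comes from C# major. It is labeled Imaj7. F#–A#–C#–E# doesn't fit — on degree 4 C# minor would have F#m (iv). F#maj7 is the degree-4 chord of C# major, so it is the borrowed IVmaj7.

Imaj7, IVmaj7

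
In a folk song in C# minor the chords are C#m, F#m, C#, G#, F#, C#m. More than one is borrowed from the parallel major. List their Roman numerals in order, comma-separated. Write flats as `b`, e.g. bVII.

C# minor has the diatonic set C#m, D#dim, E, F#m, G#, A, B (with V from harmonic minor). C#m, F#m and G# are all diatonic. C# (C#–E#–G#) doesn't fit — on degree 1 C# minor would have C#m (i). C# is the degree-1 chord of C# major, so it is the borrowed I. F# (F#–A#–C#) doesn't fit — on degree 4 C# minor would have F#m (iv). F# is the degree-4 chord of C# major, so it is the borrowed IV.

I, IV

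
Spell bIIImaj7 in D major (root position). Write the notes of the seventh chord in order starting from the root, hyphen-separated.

F-A-C-E

Scale degree 3 in D major is F#. bIIImaj7 uses the lowered form, F, taken from D minor. In D minor the chord on F is F–A–C–E.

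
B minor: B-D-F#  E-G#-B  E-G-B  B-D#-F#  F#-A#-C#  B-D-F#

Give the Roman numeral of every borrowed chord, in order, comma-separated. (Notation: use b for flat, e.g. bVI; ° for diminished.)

The diatonic triads in B minor (with V from harmonic minor) are Bm, C#dim, D, Em, F#, G, A. B–D–F# = Bm, E–G–B = Em and F#–A#–C# = F# all belong to that set. But E–G#–B is foreign: the diatonic iv on degree 4 is Em, whereas E comes from B major. It is labeled IV. B–D#–F# is not: scale degree 1 in B minor carries Bm (i). In B major the chord on that degree is B, so here it functions as I, borrowed from the parallel major.

IV, I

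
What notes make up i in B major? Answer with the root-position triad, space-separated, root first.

The root, B, is scale degree 1 — the same note in B major and B minor; only the chord quality changes. In B minor the chord on B is B–D–F#.

B D F#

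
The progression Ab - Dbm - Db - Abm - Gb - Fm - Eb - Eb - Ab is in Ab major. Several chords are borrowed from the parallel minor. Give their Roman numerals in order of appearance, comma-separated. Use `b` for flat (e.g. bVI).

iv, i, bVII

In Ab major the diatonic chords are Ab, Bbm, Cm, Db, Eb, Fm, Gdim. Ab, Db, Fm and Eb all belong to that set. Dbm (Db–Fb–Ab) doesn't fit — on degree 4 Ab major would have Db (IV). Dbm is the degree-4 chord of Ab minor, so it is the borrowed iv. Abm (Ab–Cb–Eb) doesn't fit — on degree 1 Ab major would have Ab (I). Abm is the degree-1 chord of Ab minor, so it is the borrowed i. But Gb (Gb–Bb–Db) is foreign: the diatonic vii° on degree 7 is Gdim, whereas Gb comes from Ab minor. It is labeled bVII.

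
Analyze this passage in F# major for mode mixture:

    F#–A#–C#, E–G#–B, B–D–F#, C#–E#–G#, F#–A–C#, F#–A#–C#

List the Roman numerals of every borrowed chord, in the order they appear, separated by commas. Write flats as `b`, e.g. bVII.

F# major has the diatonic set F#, G#m, A#m, B, C#, D#m, E#dim. F#–A#–C# = F# and C#–E#–G# = C# both belong to that set. But E–G#–B is foreign: the diatonic vii° on degree 7 is E#dim, whereas E comes from F# minor. It is labeled bVII. But B–D–F# is foreign: the diatonic IV on degree 4 is B, whereas Bm comes from F# minor. It is labeled iv. F#–A–C# is not: scale degree 1 in F# major carries F# (I). In F# minor the chord on that degree is F#m, so here it functions as i, borrowed from the parallel minor.

bVII, iv, i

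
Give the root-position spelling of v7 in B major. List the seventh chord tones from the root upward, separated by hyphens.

F#-A-C#-E

The root, F#, is scale degree 5 — the same note in B major and B minor; only the chord quality changes. Stacking thirds in B minor on F# gives F#–A–C#–E.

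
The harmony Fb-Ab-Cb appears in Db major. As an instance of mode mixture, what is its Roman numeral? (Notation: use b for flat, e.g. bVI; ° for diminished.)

bIII

In Db major scale degree 3 is F; Fb is its lowered form, from Db minor. Diatonically Db major has Fm (iii) on that degree; Fb–Ab–Cb is instead the major chord native to Db minor, so it takes the label bIII.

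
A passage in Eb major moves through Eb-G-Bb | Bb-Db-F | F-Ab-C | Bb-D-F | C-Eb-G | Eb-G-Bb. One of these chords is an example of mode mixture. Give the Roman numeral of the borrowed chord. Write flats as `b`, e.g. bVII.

v

The diatonic triads in Eb major are Eb, Fm, Gm, Ab, Bb, Cm, Ddim. Eb–G–Bb = Eb, F–Ab–C = Fm, Bb–D–F = Bb and C–Eb–G = Cm are all diatonic. Bb–Db–F is not: scale degree 5 in Eb major carries Bb (V). In Eb minor the chord on that degree is Bbm, so here it functions as v, borrowed from the parallel minor.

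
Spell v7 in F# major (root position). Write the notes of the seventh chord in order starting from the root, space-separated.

v7 is built on scale degree 5, which is C# in both F# major and its parallel. Building the minor-seventh chord from the parallel minor on C#: C#–E–G#–B.

C# E G# B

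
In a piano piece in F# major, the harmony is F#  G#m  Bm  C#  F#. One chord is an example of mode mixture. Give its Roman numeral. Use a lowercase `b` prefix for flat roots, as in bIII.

iv

F# major has the diatonic set F#, G#m, A#m, B, C#, D#m, E#dim. F#, G#m and C# all belong to that set. Bm (B–D–F#) doesn't fit — on degree 4 F# major would have B (IV). Bm is the degree-4 chord of F# minor, so it is the borrowed iv.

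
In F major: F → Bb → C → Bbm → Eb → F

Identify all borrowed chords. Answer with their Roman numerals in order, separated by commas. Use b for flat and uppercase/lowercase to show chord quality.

The diatonic triads in F major are F, Gm, Am, Bb, C, Dm, Edim. F, Bb and C all belong to that set. Bbm (Bb–Db–F) is not: scale degree 4 in F major carries Bb (IV). In F minor the chord on that degree is Bbm, so here it functions as iv, borrowed from the parallel minor. Eb (Eb–G–Bb) doesn't fit — on degree 7 F major would have Edim (vii°). Eb is the degree-7 chord of F minor, so it is the borrowed bVII.

iv, bVII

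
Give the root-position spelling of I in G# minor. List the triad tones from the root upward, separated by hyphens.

The root, G#, is scale degree 1 — the same note in G# minor and G# major; only the chord quality changes. In G# major the chord on G# is G#–B#–D#.

G#-B#-D#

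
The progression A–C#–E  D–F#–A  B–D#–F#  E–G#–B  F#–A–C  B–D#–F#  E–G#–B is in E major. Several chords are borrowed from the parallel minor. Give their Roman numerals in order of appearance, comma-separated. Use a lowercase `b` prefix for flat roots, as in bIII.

bVII, ii°

E major has the diatonic set E, F#m, G#m, A, B, C#m, D#dim. Of the given chords, A–C#–E = A, B–D#–F# = B and E–G#–B = E are diatonic. But D–F#–A is foreign: the diatonic vii° on degree 7 is D#dim, whereas D comes from E minor. It is labeled bVII. F#–A–C doesn't fit — on degree 2 E major would have F#m (ii). F#dim is the degree-2 chord of E minor, so it is the borrowed ii°.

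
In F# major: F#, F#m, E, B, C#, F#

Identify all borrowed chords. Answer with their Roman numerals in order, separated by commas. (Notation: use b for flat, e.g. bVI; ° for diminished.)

i, bVII

The diatonic triads in F# major are F#, G#m, A#m, B, C#, D#m, E#dim. F#, B and C# all belong to that set. But F#m (F#–A–C#) is foreign: the diatonic I on degree 1 is F#, whereas F#m comes from F# minor. It is labeled i. E (E–G#–B) doesn't fit — on degree 7 F# major would have E#dim (vii°). E is the degree-7 chord of F# minor, so it is the borrowed bVII.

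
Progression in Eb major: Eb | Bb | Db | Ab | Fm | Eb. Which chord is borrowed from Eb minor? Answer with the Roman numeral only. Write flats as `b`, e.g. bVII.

The diatonic triads in Eb major are Eb, Fm, Gm, Ab, Bb, Cm, Ddim. Eb, Bb, Ab and Fm are all diatonic. Db (Db–F–Ab) is not: scale degree 7 in Eb major carries Ddim (vii°). In Eb minor the chord on that degree is Db, so here it functions as bVII, borrowed from the parallel minor.

bVII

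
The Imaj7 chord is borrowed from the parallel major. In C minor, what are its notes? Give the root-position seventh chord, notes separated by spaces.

C E G B

The root, C, is scale degree 1 — the same note in C minor and C major; only the chord quality changes. In C major the chord on C is C–E–G–B.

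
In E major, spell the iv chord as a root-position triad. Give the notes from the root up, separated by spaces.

iv is built on scale degree 4, which is A in both E major and its parallel. Building the minor chord from the parallel minor on A: A–C–E.

A C E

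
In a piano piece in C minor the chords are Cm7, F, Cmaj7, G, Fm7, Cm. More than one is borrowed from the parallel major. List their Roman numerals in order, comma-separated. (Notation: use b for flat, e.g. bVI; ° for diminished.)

C minor has the diatonic set Cm, Ddim, Eb, Fm, G, Ab, Bb (with V from harmonic minor). Of the given chords, Cm7, G, Fm7 and Cm are diatonic. F (F–A–C) doesn't fit — on degree 4 C minor would have Fm (iv). F is the degree-4 chord of C major, so it is the borrowed IV. Cmaj7 (C–E–G–B) doesn't fit — on degree 1 C minor would have Cm (i). Cmaj7 is the degree-1 chord of C major, so it is the borrowed Imaj7.

IV, Imaj7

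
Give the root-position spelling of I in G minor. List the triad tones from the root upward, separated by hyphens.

G-B-D

I is built on scale degree 1, which is G in both G minor and its parallel. In G major the chord on G is G–B–D.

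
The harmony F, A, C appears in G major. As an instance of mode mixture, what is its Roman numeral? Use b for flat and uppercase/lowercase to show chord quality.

In G major scale degree 7 is F#; F is its lowered form, from G minor. The diatonic chord on degree 7 would be F#dim (vii°), but F–A–C is the major chord from G minor. As a borrowed chord it is labeled bVII.

bVII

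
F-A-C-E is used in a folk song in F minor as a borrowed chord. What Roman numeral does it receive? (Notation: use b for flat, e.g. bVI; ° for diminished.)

Imaj7

F is scale degree 1 in F minor. The diatonic chord on degree 1 would be Fm (i), but F–A–C–E is the major-seventh chord from F major. As a borrowed chord it is labeled Imaj7.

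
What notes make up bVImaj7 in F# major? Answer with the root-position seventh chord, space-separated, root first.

Scale degree 6 in F# major is D#. bVImaj7 uses the lowered form, D, taken from F# minor. In F# minor the chord on D is D–F#–A–C#.

D F# A C#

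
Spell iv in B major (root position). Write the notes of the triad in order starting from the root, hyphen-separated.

The root, E, is scale degree 4 — the same note in B major and B minor; only the chord quality changes. Stacking thirds in B minor on E gives E–G–B.

E-G-B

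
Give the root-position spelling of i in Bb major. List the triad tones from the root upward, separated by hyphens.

The root, Bb, is scale degree 1 — the same note in Bb major and Bb minor; only the chord quality changes. Building the minor chord from the parallel minor on Bb: Bb–Db–F.

Bb-Db-F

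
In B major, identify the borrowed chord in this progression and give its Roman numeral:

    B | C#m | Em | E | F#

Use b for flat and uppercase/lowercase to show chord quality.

iv

B major has the diatonic set B, C#m, D#m, E, F#, G#m, A#dim. B, C#m, E and F# are all diatonic. Em (E–G–B) is not: scale degree 4 in B major carries E (IV). In B minor the chord on that degree is Em, so here it functions as iv, borrowed from the parallel minor.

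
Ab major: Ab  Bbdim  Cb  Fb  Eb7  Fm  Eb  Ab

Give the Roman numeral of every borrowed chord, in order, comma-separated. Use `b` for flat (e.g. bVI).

ii°, bIII, bVI

The diatonic triads in Ab major are Ab, Bbm, Cm, Db, Eb, Fm, Gdim. Of the given chords, Ab, Eb7, Fm and Eb are diatonic. But Bbdim (Bb–Db–Fb) is foreign: the diatonic ii on degree 2 is Bbm, whereas Bbdim comes from Ab minor. It is labeled ii°. Cb (Cb–Eb–Gb) doesn't fit — on degree 3 Ab major would have Cm (iii). Cb is the degree-3 chord of Ab minor, so it is the borrowed bIII. Fb (Fb–Ab–Cb) doesn't fit — on degree 6 Ab major would have Fm (vi). Fb is the degree-6 chord of Ab minor, so it is the borrowed bVI.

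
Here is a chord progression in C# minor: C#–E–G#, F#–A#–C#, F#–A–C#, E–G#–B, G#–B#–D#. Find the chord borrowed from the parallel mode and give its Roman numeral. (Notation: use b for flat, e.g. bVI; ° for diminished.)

IV

C# minor has the diatonic set C#m, D#dim, E, F#m, G#, A, B (with V from harmonic minor). C#–E–G# = C#m, F#–A–C# = F#m, E–G#–B = E and G#–B#–D# = G# are all diatonic. F#–A#–C# is not: scale degree 4 in C# minor carries F#m (iv). In C# major the chord on that degree is F#, so here it functions as IV, borrowed from the parallel major.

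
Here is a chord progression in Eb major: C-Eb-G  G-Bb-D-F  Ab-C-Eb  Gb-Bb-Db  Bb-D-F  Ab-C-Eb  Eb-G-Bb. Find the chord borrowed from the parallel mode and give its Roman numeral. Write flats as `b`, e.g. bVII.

The diatonic triads in Eb major are Eb, Fm, Gm, Ab, Bb, Cm, Ddim. C–Eb–G = Cm, G–Bb–D–F = Gm7, Ab–C–Eb = Ab, Bb–D–F = Bb and Eb–G–Bb = Eb all belong to that set. But Gb–Bb–Db is foreign: the diatonic iii on degree 3 is Gm, whereas Gb comes from Eb minor. It is labeled bIII.

bIII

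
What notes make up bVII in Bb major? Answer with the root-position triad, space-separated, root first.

Scale degree 7 in Bb major is A. bVII uses the lowered form, Ab, taken from Bb minor. Building the major chord from the parallel minor on Ab: Ab–C–Eb.

Ab C Eb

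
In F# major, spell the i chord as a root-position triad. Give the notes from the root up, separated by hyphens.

F#-A-C#

i is built on scale degree 1, which is F# in both F# major and its parallel. In F# minor the chord on F# is F#–A–C#.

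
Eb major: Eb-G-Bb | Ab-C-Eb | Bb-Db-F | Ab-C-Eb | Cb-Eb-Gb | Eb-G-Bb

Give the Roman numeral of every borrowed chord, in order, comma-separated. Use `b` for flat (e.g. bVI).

Eb major has the diatonic set Eb, Fm, Gm, Ab, Bb, Cm, Ddim. Eb–G–Bb = Eb and Ab–C–Eb = Ab both belong to that set. But Bb–Db–F is foreign: the diatonic V on degree 5 is Bb, whereas Bbm comes from Eb minor. It is labeled v. But Cb–Eb–Gb is foreign: the diatonic vi on degree 6 is Cm, whereas Cb comes from Eb minor. It is labeled bVI.

v, bVI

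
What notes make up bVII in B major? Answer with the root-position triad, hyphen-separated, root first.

A-C#-E

Scale degree 7 in B major is A#. bVII uses the lowered form, A, taken from B minor. Stacking thirds in B minor on A gives A–C#–E.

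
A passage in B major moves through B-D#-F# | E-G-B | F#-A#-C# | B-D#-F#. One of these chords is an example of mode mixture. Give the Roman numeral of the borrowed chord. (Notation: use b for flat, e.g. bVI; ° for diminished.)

iv

In B major the diatonic chords are B, C#m, D#m, E, F#, G#m, A#dim. Of the given chords, B–D#–F# = B and F#–A#–C# = F# are diatonic. E–G–B is not: scale degree 4 in B major carries E (IV). In B minor the chord on that degree is Em, so here it functions as iv, borrowed from the parallel minor.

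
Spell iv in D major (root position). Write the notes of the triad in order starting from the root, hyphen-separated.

G-Bb-D

iv is built on scale degree 4, which is G in both D major and its parallel. Building the minor chord from the parallel minor on G: G–Bb–D.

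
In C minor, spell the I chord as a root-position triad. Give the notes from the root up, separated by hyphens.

The root, C, is scale degree 1 — the same note in C minor and C major; only the chord quality changes. Building the major chord from the parallel major on C: C–E–G.

C-E-G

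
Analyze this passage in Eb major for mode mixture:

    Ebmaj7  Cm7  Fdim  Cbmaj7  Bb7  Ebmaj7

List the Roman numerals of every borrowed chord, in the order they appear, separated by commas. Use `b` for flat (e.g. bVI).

ii°, bVImaj7

In Eb major the diatonic chords are Eb, Fm, Gm, Ab, Bb, Cm, Ddim. Of the given chords, Ebmaj7, Cm7 and Bb7 are diatonic. But Fdim (F–Ab–Cb) is foreign: the diatonic ii on degree 2 is Fm, whereas Fdim comes from Eb minor. It is labeled ii°. But Cbmaj7 (Cb–Eb–Gb–Bb) is foreign: the diatonic vi on degree 6 is Cm, whereas Cbmaj7 comes from Eb minor. It is labeled bVImaj7.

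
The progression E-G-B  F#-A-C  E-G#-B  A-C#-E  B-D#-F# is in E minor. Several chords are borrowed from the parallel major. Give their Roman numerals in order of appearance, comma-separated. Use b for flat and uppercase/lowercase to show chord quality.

E minor has the diatonic set Em, F#dim, G, Am, B, C, D (with V from harmonic minor). E–G–B = Em, F#–A–C = F#dim and B–D#–F# = B all belong to that set. But E–G#–B is foreign: the diatonic i on degree 1 is Em, whereas E comes from E major. It is labeled I. But A–C#–E is foreign: the diatonic iv on degree 4 is Am, whereas A comes from E major. It is labeled IV.

I, IV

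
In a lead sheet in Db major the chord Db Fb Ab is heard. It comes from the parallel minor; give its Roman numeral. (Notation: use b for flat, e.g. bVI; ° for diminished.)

i

Db is scale degree 1 in Db major. Diatonically Db major has Db (I) on that degree; Db–Fb–Ab is instead the minor chord native to Db minor, so it takes the label i.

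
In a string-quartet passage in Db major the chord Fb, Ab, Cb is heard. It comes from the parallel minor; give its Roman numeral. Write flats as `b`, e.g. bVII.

The root Fb is the lowered 3rd scale degree — diatonically Db major has F there. The diatonic chord on degree 3 would be Fm (iii), but Fb–Ab–Cb is the major chord from Db minor. As a borrowed chord it is labeled bIII.

bIII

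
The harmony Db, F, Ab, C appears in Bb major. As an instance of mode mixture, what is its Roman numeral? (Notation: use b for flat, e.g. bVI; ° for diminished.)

bIIImaj7

In Bb major scale degree 3 is D; Db is its lowered form, from Bb minor. Diatonically Bb major has Dm (iii) on that degree; Db–F–Ab–C is instead the major-seventh chord native to Bb minor, so it takes the label bIIImaj7.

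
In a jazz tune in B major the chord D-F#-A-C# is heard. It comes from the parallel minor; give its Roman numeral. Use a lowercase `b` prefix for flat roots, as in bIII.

bIIImaj7

D is the lowered form of scale degree 3 in B major (the diatonic degree 3 is D#). D–F#–A–C# is a major-seventh chord — the form found in B minor, not the diatonic iii (D#m). Borrowed into B major it is written bIIImaj7.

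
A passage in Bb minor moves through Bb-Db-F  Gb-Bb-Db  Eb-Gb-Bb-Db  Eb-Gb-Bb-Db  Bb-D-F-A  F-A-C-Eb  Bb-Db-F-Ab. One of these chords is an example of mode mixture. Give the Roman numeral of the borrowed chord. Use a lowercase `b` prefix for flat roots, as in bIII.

Bb minor has the diatonic set Bbm, Cdim, Db, Ebm, F, Gb, Ab (with V from harmonic minor). Bb–Db–F = Bbm, Gb–Bb–Db = Gb, Eb–Gb–Bb–Db = Ebm7, F–A–C–Eb = F7 and Bb–Db–F–Ab = Bbm7 all belong to that set. Bb–D–F–A doesn't fit — on degree 1 Bb minor would have Bbm (i). Bbmaj7 is the degree-1 chord of Bb major, so it is the borrowed Imaj7.

Imaj7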